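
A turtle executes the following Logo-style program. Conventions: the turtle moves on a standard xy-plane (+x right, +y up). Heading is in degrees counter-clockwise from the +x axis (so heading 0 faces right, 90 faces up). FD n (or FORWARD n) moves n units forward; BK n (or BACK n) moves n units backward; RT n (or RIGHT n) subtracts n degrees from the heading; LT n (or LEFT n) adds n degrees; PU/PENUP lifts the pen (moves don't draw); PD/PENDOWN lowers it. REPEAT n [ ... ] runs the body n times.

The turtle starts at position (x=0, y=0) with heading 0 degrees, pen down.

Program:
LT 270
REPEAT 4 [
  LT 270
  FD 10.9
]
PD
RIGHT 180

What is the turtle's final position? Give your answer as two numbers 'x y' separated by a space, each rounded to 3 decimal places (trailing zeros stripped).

Answer: 0 0

Derivation:
Executing turtle program step by step:
Start: pos=(0,0), heading=0, pen down
LT 270: heading 0 -> 270
REPEAT 4 [
  -- iteration 1/4 --
  LT 270: heading 270 -> 180
  FD 10.9: (0,0) -> (-10.9,0) [heading=180, draw]
  -- iteration 2/4 --
  LT 270: heading 180 -> 90
  FD 10.9: (-10.9,0) -> (-10.9,10.9) [heading=90, draw]
  -- iteration 3/4 --
  LT 270: heading 90 -> 0
  FD 10.9: (-10.9,10.9) -> (0,10.9) [heading=0, draw]
  -- iteration 4/4 --
  LT 270: heading 0 -> 270
  FD 10.9: (0,10.9) -> (0,0) [heading=270, draw]
]
PD: pen down
RT 180: heading 270 -> 90
Final: pos=(0,0), heading=90, 4 segment(s) drawn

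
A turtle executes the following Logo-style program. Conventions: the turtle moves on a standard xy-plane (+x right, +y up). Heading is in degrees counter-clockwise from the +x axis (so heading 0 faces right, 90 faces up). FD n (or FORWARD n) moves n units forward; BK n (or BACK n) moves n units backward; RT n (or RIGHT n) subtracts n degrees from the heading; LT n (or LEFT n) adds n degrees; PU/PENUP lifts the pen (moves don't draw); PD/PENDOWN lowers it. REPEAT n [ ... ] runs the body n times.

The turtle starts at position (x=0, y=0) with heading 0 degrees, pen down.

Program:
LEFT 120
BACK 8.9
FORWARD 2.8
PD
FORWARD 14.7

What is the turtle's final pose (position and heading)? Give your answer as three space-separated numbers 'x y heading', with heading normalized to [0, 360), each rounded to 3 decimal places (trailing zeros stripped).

Executing turtle program step by step:
Start: pos=(0,0), heading=0, pen down
LT 120: heading 0 -> 120
BK 8.9: (0,0) -> (4.45,-7.708) [heading=120, draw]
FD 2.8: (4.45,-7.708) -> (3.05,-5.283) [heading=120, draw]
PD: pen down
FD 14.7: (3.05,-5.283) -> (-4.3,7.448) [heading=120, draw]
Final: pos=(-4.3,7.448), heading=120, 3 segment(s) drawn

Answer: -4.3 7.448 120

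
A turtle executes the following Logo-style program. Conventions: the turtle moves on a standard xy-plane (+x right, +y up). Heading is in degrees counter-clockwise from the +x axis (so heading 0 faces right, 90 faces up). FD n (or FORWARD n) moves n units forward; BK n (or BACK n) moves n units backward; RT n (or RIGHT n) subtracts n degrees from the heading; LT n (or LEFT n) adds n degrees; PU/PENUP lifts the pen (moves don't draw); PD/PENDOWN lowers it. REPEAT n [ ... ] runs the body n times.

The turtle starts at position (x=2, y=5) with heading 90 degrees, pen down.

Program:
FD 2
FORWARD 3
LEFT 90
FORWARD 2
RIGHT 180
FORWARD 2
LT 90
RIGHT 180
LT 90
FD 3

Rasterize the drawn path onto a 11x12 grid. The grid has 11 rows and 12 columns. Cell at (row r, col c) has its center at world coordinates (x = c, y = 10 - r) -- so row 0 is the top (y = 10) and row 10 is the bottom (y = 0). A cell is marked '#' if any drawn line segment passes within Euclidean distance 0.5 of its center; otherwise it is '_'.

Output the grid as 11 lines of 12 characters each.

Answer: ######______
__#_________
__#_________
__#_________
__#_________
__#_________
____________
____________
____________
____________
____________

Derivation:
Segment 0: (2,5) -> (2,7)
Segment 1: (2,7) -> (2,10)
Segment 2: (2,10) -> (0,10)
Segment 3: (0,10) -> (2,10)
Segment 4: (2,10) -> (5,10)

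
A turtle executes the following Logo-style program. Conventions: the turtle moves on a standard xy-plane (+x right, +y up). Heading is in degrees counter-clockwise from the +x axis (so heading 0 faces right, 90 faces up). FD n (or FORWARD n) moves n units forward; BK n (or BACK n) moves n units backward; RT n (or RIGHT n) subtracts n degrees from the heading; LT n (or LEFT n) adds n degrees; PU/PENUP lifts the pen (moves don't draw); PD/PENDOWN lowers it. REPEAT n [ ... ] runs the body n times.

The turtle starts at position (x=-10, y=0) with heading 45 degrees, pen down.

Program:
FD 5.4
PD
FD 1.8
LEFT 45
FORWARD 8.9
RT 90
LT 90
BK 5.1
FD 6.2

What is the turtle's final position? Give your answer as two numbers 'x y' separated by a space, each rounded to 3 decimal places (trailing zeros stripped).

Executing turtle program step by step:
Start: pos=(-10,0), heading=45, pen down
FD 5.4: (-10,0) -> (-6.182,3.818) [heading=45, draw]
PD: pen down
FD 1.8: (-6.182,3.818) -> (-4.909,5.091) [heading=45, draw]
LT 45: heading 45 -> 90
FD 8.9: (-4.909,5.091) -> (-4.909,13.991) [heading=90, draw]
RT 90: heading 90 -> 0
LT 90: heading 0 -> 90
BK 5.1: (-4.909,13.991) -> (-4.909,8.891) [heading=90, draw]
FD 6.2: (-4.909,8.891) -> (-4.909,15.091) [heading=90, draw]
Final: pos=(-4.909,15.091), heading=90, 5 segment(s) drawn

Answer: -4.909 15.091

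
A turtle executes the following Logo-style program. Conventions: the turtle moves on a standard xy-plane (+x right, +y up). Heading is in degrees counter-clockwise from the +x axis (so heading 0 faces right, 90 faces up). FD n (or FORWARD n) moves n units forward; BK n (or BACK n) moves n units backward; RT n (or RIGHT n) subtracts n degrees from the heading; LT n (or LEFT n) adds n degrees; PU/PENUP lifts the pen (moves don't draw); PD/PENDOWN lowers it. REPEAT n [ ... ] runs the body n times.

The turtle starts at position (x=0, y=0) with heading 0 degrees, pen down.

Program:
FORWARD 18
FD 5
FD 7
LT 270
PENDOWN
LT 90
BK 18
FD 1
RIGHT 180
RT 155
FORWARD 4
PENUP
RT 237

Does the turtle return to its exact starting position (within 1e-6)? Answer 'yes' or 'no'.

Executing turtle program step by step:
Start: pos=(0,0), heading=0, pen down
FD 18: (0,0) -> (18,0) [heading=0, draw]
FD 5: (18,0) -> (23,0) [heading=0, draw]
FD 7: (23,0) -> (30,0) [heading=0, draw]
LT 270: heading 0 -> 270
PD: pen down
LT 90: heading 270 -> 0
BK 18: (30,0) -> (12,0) [heading=0, draw]
FD 1: (12,0) -> (13,0) [heading=0, draw]
RT 180: heading 0 -> 180
RT 155: heading 180 -> 25
FD 4: (13,0) -> (16.625,1.69) [heading=25, draw]
PU: pen up
RT 237: heading 25 -> 148
Final: pos=(16.625,1.69), heading=148, 6 segment(s) drawn

Start position: (0, 0)
Final position: (16.625, 1.69)
Distance = 16.711; >= 1e-6 -> NOT closed

Answer: no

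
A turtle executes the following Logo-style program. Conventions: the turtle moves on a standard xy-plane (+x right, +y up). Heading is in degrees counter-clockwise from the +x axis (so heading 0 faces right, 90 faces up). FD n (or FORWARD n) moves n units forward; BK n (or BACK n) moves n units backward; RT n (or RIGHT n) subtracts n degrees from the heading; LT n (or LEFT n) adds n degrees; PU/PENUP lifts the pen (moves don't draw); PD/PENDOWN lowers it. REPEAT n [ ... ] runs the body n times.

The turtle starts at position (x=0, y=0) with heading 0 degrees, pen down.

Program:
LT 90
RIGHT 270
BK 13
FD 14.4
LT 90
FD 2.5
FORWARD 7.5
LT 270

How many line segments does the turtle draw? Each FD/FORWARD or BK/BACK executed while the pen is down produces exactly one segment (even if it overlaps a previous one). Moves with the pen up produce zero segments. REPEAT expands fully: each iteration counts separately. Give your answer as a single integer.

Answer: 4

Derivation:
Executing turtle program step by step:
Start: pos=(0,0), heading=0, pen down
LT 90: heading 0 -> 90
RT 270: heading 90 -> 180
BK 13: (0,0) -> (13,0) [heading=180, draw]
FD 14.4: (13,0) -> (-1.4,0) [heading=180, draw]
LT 90: heading 180 -> 270
FD 2.5: (-1.4,0) -> (-1.4,-2.5) [heading=270, draw]
FD 7.5: (-1.4,-2.5) -> (-1.4,-10) [heading=270, draw]
LT 270: heading 270 -> 180
Final: pos=(-1.4,-10), heading=180, 4 segment(s) drawn
Segments drawn: 4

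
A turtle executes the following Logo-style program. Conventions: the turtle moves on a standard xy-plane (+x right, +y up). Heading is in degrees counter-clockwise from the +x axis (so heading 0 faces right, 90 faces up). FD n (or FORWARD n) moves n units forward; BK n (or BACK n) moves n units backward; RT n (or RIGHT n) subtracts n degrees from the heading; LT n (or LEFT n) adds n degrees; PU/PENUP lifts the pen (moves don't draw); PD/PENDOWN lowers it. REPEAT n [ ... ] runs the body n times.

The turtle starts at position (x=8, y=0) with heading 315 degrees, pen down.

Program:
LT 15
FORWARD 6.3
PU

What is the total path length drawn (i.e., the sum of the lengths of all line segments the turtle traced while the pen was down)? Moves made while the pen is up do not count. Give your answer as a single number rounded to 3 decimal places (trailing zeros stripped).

Answer: 6.3

Derivation:
Executing turtle program step by step:
Start: pos=(8,0), heading=315, pen down
LT 15: heading 315 -> 330
FD 6.3: (8,0) -> (13.456,-3.15) [heading=330, draw]
PU: pen up
Final: pos=(13.456,-3.15), heading=330, 1 segment(s) drawn

Segment lengths:
  seg 1: (8,0) -> (13.456,-3.15), length = 6.3
Total = 6.3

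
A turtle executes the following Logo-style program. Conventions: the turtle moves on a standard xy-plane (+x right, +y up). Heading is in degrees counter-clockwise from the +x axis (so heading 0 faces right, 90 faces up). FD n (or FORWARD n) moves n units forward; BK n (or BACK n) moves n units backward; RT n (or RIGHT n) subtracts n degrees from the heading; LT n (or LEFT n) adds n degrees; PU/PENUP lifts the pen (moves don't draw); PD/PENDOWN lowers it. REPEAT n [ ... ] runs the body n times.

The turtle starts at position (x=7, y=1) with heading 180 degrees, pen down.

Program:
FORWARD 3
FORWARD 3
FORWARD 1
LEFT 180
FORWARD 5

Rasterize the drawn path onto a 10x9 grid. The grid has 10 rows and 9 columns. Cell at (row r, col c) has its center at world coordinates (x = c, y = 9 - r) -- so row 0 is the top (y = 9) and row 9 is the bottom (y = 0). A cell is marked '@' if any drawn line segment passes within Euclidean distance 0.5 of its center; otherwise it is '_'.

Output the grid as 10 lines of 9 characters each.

Answer: _________
_________
_________
_________
_________
_________
_________
_________
@@@@@@@@_
_________

Derivation:
Segment 0: (7,1) -> (4,1)
Segment 1: (4,1) -> (1,1)
Segment 2: (1,1) -> (0,1)
Segment 3: (0,1) -> (5,1)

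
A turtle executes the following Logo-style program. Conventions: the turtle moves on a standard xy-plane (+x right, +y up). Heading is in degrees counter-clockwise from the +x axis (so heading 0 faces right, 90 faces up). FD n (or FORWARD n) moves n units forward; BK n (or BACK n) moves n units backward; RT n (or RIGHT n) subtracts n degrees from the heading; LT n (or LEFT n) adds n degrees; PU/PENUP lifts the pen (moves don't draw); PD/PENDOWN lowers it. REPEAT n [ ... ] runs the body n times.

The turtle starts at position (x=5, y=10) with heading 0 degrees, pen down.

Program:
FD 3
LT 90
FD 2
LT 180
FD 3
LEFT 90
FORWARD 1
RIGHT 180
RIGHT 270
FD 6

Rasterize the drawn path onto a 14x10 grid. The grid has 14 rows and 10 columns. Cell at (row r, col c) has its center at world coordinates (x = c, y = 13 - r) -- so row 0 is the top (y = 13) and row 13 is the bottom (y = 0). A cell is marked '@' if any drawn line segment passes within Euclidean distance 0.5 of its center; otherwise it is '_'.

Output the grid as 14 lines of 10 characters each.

Segment 0: (5,10) -> (8,10)
Segment 1: (8,10) -> (8,12)
Segment 2: (8,12) -> (8,9)
Segment 3: (8,9) -> (9,9)
Segment 4: (9,9) -> (9,3)

Answer: __________
________@_
________@_
_____@@@@_
________@@
_________@
_________@
_________@
_________@
_________@
_________@
__________
__________
__________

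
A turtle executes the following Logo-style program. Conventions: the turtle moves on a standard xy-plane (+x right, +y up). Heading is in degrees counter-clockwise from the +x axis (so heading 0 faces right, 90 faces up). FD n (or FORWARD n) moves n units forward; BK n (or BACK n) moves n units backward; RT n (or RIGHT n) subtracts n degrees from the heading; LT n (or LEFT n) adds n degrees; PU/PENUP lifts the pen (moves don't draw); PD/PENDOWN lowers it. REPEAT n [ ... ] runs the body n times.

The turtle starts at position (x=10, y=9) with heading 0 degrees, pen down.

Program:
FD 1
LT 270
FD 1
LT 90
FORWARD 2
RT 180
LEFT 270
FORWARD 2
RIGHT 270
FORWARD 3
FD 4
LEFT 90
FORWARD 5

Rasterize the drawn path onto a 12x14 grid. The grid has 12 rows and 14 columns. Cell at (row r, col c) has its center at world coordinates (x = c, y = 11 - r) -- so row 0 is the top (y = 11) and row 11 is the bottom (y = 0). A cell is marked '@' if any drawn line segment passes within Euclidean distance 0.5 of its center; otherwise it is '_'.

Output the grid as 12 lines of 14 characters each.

Answer: ______________
______@@@@@@@@
______@___@@_@
______@____@@@
______@_______
______@_______
______@_______
______________
______________
______________
______________
______________

Derivation:
Segment 0: (10,9) -> (11,9)
Segment 1: (11,9) -> (11,8)
Segment 2: (11,8) -> (13,8)
Segment 3: (13,8) -> (13,10)
Segment 4: (13,10) -> (10,10)
Segment 5: (10,10) -> (6,10)
Segment 6: (6,10) -> (6,5)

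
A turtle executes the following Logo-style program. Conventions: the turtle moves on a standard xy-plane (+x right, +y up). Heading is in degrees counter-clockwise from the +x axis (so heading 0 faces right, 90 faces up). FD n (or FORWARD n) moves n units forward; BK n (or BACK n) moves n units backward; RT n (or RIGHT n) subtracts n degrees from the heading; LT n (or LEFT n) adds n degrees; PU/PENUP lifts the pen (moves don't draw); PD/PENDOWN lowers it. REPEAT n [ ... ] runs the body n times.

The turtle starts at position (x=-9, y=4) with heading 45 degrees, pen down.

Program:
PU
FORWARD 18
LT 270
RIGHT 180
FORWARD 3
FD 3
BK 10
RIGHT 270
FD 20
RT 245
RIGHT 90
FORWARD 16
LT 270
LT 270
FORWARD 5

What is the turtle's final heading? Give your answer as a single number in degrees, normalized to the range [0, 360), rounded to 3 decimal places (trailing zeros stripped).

Answer: 70

Derivation:
Executing turtle program step by step:
Start: pos=(-9,4), heading=45, pen down
PU: pen up
FD 18: (-9,4) -> (3.728,16.728) [heading=45, move]
LT 270: heading 45 -> 315
RT 180: heading 315 -> 135
FD 3: (3.728,16.728) -> (1.607,18.849) [heading=135, move]
FD 3: (1.607,18.849) -> (-0.515,20.971) [heading=135, move]
BK 10: (-0.515,20.971) -> (6.556,13.899) [heading=135, move]
RT 270: heading 135 -> 225
FD 20: (6.556,13.899) -> (-7.586,-0.243) [heading=225, move]
RT 245: heading 225 -> 340
RT 90: heading 340 -> 250
FD 16: (-7.586,-0.243) -> (-13.058,-15.278) [heading=250, move]
LT 270: heading 250 -> 160
LT 270: heading 160 -> 70
FD 5: (-13.058,-15.278) -> (-11.348,-10.579) [heading=70, move]
Final: pos=(-11.348,-10.579), heading=70, 0 segment(s) drawn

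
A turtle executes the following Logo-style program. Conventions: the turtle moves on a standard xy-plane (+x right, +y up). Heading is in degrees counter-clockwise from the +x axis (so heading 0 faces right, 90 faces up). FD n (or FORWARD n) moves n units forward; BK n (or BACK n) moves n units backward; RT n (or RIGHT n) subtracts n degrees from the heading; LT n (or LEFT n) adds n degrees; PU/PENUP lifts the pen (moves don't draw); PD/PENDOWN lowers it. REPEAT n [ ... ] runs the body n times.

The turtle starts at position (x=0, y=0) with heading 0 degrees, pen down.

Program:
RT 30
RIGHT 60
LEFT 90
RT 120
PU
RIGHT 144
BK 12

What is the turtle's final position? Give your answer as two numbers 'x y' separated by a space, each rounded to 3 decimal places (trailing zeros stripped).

Executing turtle program step by step:
Start: pos=(0,0), heading=0, pen down
RT 30: heading 0 -> 330
RT 60: heading 330 -> 270
LT 90: heading 270 -> 0
RT 120: heading 0 -> 240
PU: pen up
RT 144: heading 240 -> 96
BK 12: (0,0) -> (1.254,-11.934) [heading=96, move]
Final: pos=(1.254,-11.934), heading=96, 0 segment(s) drawn

Answer: 1.254 -11.934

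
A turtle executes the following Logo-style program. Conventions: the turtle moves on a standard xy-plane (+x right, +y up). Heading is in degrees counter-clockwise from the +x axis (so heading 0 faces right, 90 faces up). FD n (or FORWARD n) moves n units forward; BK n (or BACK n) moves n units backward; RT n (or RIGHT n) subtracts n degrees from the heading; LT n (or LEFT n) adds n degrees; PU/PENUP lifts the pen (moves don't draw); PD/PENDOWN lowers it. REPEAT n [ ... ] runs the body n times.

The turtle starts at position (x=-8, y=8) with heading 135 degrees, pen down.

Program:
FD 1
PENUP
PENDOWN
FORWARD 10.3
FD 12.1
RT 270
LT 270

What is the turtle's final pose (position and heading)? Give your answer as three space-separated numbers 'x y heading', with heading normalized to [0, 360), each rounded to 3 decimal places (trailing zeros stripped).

Answer: -24.546 24.546 135

Derivation:
Executing turtle program step by step:
Start: pos=(-8,8), heading=135, pen down
FD 1: (-8,8) -> (-8.707,8.707) [heading=135, draw]
PU: pen up
PD: pen down
FD 10.3: (-8.707,8.707) -> (-15.99,15.99) [heading=135, draw]
FD 12.1: (-15.99,15.99) -> (-24.546,24.546) [heading=135, draw]
RT 270: heading 135 -> 225
LT 270: heading 225 -> 135
Final: pos=(-24.546,24.546), heading=135, 3 segment(s) drawn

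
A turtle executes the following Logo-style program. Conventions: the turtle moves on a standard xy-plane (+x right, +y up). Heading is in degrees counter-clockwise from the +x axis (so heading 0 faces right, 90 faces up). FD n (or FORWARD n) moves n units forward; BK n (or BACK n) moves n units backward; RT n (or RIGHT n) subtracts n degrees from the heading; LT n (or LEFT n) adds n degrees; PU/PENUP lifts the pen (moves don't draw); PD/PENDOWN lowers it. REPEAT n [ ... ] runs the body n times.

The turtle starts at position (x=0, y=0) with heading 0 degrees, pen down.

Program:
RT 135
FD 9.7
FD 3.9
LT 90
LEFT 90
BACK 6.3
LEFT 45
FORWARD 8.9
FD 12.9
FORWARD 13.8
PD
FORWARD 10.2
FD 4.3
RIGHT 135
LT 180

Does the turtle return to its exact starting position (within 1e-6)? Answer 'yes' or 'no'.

Answer: no

Derivation:
Executing turtle program step by step:
Start: pos=(0,0), heading=0, pen down
RT 135: heading 0 -> 225
FD 9.7: (0,0) -> (-6.859,-6.859) [heading=225, draw]
FD 3.9: (-6.859,-6.859) -> (-9.617,-9.617) [heading=225, draw]
LT 90: heading 225 -> 315
LT 90: heading 315 -> 45
BK 6.3: (-9.617,-9.617) -> (-14.071,-14.071) [heading=45, draw]
LT 45: heading 45 -> 90
FD 8.9: (-14.071,-14.071) -> (-14.071,-5.171) [heading=90, draw]
FD 12.9: (-14.071,-5.171) -> (-14.071,7.729) [heading=90, draw]
FD 13.8: (-14.071,7.729) -> (-14.071,21.529) [heading=90, draw]
PD: pen down
FD 10.2: (-14.071,21.529) -> (-14.071,31.729) [heading=90, draw]
FD 4.3: (-14.071,31.729) -> (-14.071,36.029) [heading=90, draw]
RT 135: heading 90 -> 315
LT 180: heading 315 -> 135
Final: pos=(-14.071,36.029), heading=135, 8 segment(s) drawn

Start position: (0, 0)
Final position: (-14.071, 36.029)
Distance = 38.679; >= 1e-6 -> NOT closed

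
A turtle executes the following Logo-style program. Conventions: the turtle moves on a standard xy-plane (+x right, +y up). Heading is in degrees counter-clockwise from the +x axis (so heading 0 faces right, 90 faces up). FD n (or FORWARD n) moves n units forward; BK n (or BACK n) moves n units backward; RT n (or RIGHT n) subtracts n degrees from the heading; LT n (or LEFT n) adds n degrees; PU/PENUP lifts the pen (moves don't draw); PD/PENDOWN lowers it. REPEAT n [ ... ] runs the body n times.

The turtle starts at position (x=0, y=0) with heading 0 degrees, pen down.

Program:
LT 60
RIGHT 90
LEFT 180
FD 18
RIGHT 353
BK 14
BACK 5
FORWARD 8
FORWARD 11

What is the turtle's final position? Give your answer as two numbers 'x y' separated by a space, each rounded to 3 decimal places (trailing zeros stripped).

Answer: -15.588 9

Derivation:
Executing turtle program step by step:
Start: pos=(0,0), heading=0, pen down
LT 60: heading 0 -> 60
RT 90: heading 60 -> 330
LT 180: heading 330 -> 150
FD 18: (0,0) -> (-15.588,9) [heading=150, draw]
RT 353: heading 150 -> 157
BK 14: (-15.588,9) -> (-2.701,3.53) [heading=157, draw]
BK 5: (-2.701,3.53) -> (1.901,1.576) [heading=157, draw]
FD 8: (1.901,1.576) -> (-5.463,4.702) [heading=157, draw]
FD 11: (-5.463,4.702) -> (-15.588,9) [heading=157, draw]
Final: pos=(-15.588,9), heading=157, 5 segment(s) drawn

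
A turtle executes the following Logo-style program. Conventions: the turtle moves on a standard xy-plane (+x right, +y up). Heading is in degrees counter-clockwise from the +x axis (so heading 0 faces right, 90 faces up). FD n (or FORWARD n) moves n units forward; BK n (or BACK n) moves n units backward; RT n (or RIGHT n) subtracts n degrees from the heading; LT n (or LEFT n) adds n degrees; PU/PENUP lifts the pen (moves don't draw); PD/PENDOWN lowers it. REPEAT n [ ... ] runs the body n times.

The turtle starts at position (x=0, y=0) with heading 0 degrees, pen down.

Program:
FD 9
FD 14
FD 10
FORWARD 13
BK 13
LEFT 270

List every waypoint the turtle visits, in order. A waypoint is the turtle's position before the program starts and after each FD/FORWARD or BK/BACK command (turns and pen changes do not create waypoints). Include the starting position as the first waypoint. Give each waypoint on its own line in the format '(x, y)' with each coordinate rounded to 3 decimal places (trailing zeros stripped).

Executing turtle program step by step:
Start: pos=(0,0), heading=0, pen down
FD 9: (0,0) -> (9,0) [heading=0, draw]
FD 14: (9,0) -> (23,0) [heading=0, draw]
FD 10: (23,0) -> (33,0) [heading=0, draw]
FD 13: (33,0) -> (46,0) [heading=0, draw]
BK 13: (46,0) -> (33,0) [heading=0, draw]
LT 270: heading 0 -> 270
Final: pos=(33,0), heading=270, 5 segment(s) drawn
Waypoints (6 total):
(0, 0)
(9, 0)
(23, 0)
(33, 0)
(46, 0)
(33, 0)

Answer: (0, 0)
(9, 0)
(23, 0)
(33, 0)
(46, 0)
(33, 0)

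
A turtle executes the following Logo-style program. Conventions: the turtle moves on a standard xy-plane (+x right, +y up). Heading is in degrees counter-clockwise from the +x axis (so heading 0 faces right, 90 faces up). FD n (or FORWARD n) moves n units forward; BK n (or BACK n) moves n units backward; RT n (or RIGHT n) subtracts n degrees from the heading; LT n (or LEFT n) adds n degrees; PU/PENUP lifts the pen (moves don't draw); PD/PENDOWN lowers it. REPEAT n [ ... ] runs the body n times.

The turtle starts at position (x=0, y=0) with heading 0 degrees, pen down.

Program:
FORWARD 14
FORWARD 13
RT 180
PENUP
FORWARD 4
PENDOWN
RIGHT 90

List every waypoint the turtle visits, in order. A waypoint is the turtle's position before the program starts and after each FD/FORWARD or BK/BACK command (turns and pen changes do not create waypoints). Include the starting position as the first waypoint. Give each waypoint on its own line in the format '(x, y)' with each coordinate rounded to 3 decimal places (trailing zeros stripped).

Executing turtle program step by step:
Start: pos=(0,0), heading=0, pen down
FD 14: (0,0) -> (14,0) [heading=0, draw]
FD 13: (14,0) -> (27,0) [heading=0, draw]
RT 180: heading 0 -> 180
PU: pen up
FD 4: (27,0) -> (23,0) [heading=180, move]
PD: pen down
RT 90: heading 180 -> 90
Final: pos=(23,0), heading=90, 2 segment(s) drawn
Waypoints (4 total):
(0, 0)
(14, 0)
(27, 0)
(23, 0)

Answer: (0, 0)
(14, 0)
(27, 0)
(23, 0)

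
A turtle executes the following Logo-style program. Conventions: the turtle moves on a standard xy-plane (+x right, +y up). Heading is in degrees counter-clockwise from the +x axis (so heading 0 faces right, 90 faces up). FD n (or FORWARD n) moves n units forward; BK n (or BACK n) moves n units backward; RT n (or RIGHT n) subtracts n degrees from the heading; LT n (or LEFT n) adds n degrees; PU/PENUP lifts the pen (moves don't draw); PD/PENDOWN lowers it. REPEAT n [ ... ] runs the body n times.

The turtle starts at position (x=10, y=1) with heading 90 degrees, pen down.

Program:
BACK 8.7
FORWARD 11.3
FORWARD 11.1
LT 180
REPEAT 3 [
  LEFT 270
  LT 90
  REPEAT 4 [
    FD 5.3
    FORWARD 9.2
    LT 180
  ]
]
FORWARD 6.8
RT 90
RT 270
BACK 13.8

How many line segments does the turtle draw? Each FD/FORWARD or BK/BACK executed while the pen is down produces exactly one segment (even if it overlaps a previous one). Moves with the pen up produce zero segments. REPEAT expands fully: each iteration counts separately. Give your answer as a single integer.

Executing turtle program step by step:
Start: pos=(10,1), heading=90, pen down
BK 8.7: (10,1) -> (10,-7.7) [heading=90, draw]
FD 11.3: (10,-7.7) -> (10,3.6) [heading=90, draw]
FD 11.1: (10,3.6) -> (10,14.7) [heading=90, draw]
LT 180: heading 90 -> 270
REPEAT 3 [
  -- iteration 1/3 --
  LT 270: heading 270 -> 180
  LT 90: heading 180 -> 270
  REPEAT 4 [
    -- iteration 1/4 --
    FD 5.3: (10,14.7) -> (10,9.4) [heading=270, draw]
    FD 9.2: (10,9.4) -> (10,0.2) [heading=270, draw]
    LT 180: heading 270 -> 90
    -- iteration 2/4 --
    FD 5.3: (10,0.2) -> (10,5.5) [heading=90, draw]
    FD 9.2: (10,5.5) -> (10,14.7) [heading=90, draw]
    LT 180: heading 90 -> 270
    -- iteration 3/4 --
    FD 5.3: (10,14.7) -> (10,9.4) [heading=270, draw]
    FD 9.2: (10,9.4) -> (10,0.2) [heading=270, draw]
    LT 180: heading 270 -> 90
    -- iteration 4/4 --
    FD 5.3: (10,0.2) -> (10,5.5) [heading=90, draw]
    FD 9.2: (10,5.5) -> (10,14.7) [heading=90, draw]
    LT 180: heading 90 -> 270
  ]
  -- iteration 2/3 --
  LT 270: heading 270 -> 180
  LT 90: heading 180 -> 270
  REPEAT 4 [
    -- iteration 1/4 --
    FD 5.3: (10,14.7) -> (10,9.4) [heading=270, draw]
    FD 9.2: (10,9.4) -> (10,0.2) [heading=270, draw]
    LT 180: heading 270 -> 90
    -- iteration 2/4 --
    FD 5.3: (10,0.2) -> (10,5.5) [heading=90, draw]
    FD 9.2: (10,5.5) -> (10,14.7) [heading=90, draw]
    LT 180: heading 90 -> 270
    -- iteration 3/4 --
    FD 5.3: (10,14.7) -> (10,9.4) [heading=270, draw]
    FD 9.2: (10,9.4) -> (10,0.2) [heading=270, draw]
    LT 180: heading 270 -> 90
    -- iteration 4/4 --
    FD 5.3: (10,0.2) -> (10,5.5) [heading=90, draw]
    FD 9.2: (10,5.5) -> (10,14.7) [heading=90, draw]
    LT 180: heading 90 -> 270
  ]
  -- iteration 3/3 --
  LT 270: heading 270 -> 180
  LT 90: heading 180 -> 270
  REPEAT 4 [
    -- iteration 1/4 --
    FD 5.3: (10,14.7) -> (10,9.4) [heading=270, draw]
    FD 9.2: (10,9.4) -> (10,0.2) [heading=270, draw]
    LT 180: heading 270 -> 90
    -- iteration 2/4 --
    FD 5.3: (10,0.2) -> (10,5.5) [heading=90, draw]
    FD 9.2: (10,5.5) -> (10,14.7) [heading=90, draw]
    LT 180: heading 90 -> 270
    -- iteration 3/4 --
    FD 5.3: (10,14.7) -> (10,9.4) [heading=270, draw]
    FD 9.2: (10,9.4) -> (10,0.2) [heading=270, draw]
    LT 180: heading 270 -> 90
    -- iteration 4/4 --
    FD 5.3: (10,0.2) -> (10,5.5) [heading=90, draw]
    FD 9.2: (10,5.5) -> (10,14.7) [heading=90, draw]
    LT 180: heading 90 -> 270
  ]
]
FD 6.8: (10,14.7) -> (10,7.9) [heading=270, draw]
RT 90: heading 270 -> 180
RT 270: heading 180 -> 270
BK 13.8: (10,7.9) -> (10,21.7) [heading=270, draw]
Final: pos=(10,21.7), heading=270, 29 segment(s) drawn
Segments drawn: 29

Answer: 29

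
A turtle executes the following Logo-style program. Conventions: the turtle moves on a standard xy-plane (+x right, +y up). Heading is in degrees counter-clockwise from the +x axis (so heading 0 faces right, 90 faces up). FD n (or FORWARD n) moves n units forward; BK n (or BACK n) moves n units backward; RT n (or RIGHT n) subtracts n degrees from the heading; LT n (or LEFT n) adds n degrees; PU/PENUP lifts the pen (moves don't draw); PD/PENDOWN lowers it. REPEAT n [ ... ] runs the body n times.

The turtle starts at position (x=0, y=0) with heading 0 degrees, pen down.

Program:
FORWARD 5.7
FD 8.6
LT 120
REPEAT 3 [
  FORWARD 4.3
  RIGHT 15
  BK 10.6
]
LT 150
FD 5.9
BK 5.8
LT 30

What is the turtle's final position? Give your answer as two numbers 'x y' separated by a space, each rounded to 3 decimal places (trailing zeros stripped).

Executing turtle program step by step:
Start: pos=(0,0), heading=0, pen down
FD 5.7: (0,0) -> (5.7,0) [heading=0, draw]
FD 8.6: (5.7,0) -> (14.3,0) [heading=0, draw]
LT 120: heading 0 -> 120
REPEAT 3 [
  -- iteration 1/3 --
  FD 4.3: (14.3,0) -> (12.15,3.724) [heading=120, draw]
  RT 15: heading 120 -> 105
  BK 10.6: (12.15,3.724) -> (14.893,-6.515) [heading=105, draw]
  -- iteration 2/3 --
  FD 4.3: (14.893,-6.515) -> (13.781,-2.361) [heading=105, draw]
  RT 15: heading 105 -> 90
  BK 10.6: (13.781,-2.361) -> (13.781,-12.961) [heading=90, draw]
  -- iteration 3/3 --
  FD 4.3: (13.781,-12.961) -> (13.781,-8.661) [heading=90, draw]
  RT 15: heading 90 -> 75
  BK 10.6: (13.781,-8.661) -> (11.037,-18.9) [heading=75, draw]
]
LT 150: heading 75 -> 225
FD 5.9: (11.037,-18.9) -> (6.865,-23.072) [heading=225, draw]
BK 5.8: (6.865,-23.072) -> (10.966,-18.971) [heading=225, draw]
LT 30: heading 225 -> 255
Final: pos=(10.966,-18.971), heading=255, 10 segment(s) drawn

Answer: 10.966 -18.971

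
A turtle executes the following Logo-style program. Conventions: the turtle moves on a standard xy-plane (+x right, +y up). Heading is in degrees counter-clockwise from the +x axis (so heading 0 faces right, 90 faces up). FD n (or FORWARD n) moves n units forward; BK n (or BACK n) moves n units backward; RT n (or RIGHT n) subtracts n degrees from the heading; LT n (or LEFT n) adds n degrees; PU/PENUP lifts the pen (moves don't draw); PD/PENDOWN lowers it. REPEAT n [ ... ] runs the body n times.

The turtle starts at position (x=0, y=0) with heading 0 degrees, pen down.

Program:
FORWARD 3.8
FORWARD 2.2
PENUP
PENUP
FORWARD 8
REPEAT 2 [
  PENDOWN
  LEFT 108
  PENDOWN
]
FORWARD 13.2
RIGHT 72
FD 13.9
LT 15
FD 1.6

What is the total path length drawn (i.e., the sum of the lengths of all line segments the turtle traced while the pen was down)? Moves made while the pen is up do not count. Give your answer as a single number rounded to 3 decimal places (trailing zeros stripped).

Executing turtle program step by step:
Start: pos=(0,0), heading=0, pen down
FD 3.8: (0,0) -> (3.8,0) [heading=0, draw]
FD 2.2: (3.8,0) -> (6,0) [heading=0, draw]
PU: pen up
PU: pen up
FD 8: (6,0) -> (14,0) [heading=0, move]
REPEAT 2 [
  -- iteration 1/2 --
  PD: pen down
  LT 108: heading 0 -> 108
  PD: pen down
  -- iteration 2/2 --
  PD: pen down
  LT 108: heading 108 -> 216
  PD: pen down
]
FD 13.2: (14,0) -> (3.321,-7.759) [heading=216, draw]
RT 72: heading 216 -> 144
FD 13.9: (3.321,-7.759) -> (-7.924,0.411) [heading=144, draw]
LT 15: heading 144 -> 159
FD 1.6: (-7.924,0.411) -> (-9.418,0.985) [heading=159, draw]
Final: pos=(-9.418,0.985), heading=159, 5 segment(s) drawn

Segment lengths:
  seg 1: (0,0) -> (3.8,0), length = 3.8
  seg 2: (3.8,0) -> (6,0), length = 2.2
  seg 3: (14,0) -> (3.321,-7.759), length = 13.2
  seg 4: (3.321,-7.759) -> (-7.924,0.411), length = 13.9
  seg 5: (-7.924,0.411) -> (-9.418,0.985), length = 1.6
Total = 34.7

Answer: 34.7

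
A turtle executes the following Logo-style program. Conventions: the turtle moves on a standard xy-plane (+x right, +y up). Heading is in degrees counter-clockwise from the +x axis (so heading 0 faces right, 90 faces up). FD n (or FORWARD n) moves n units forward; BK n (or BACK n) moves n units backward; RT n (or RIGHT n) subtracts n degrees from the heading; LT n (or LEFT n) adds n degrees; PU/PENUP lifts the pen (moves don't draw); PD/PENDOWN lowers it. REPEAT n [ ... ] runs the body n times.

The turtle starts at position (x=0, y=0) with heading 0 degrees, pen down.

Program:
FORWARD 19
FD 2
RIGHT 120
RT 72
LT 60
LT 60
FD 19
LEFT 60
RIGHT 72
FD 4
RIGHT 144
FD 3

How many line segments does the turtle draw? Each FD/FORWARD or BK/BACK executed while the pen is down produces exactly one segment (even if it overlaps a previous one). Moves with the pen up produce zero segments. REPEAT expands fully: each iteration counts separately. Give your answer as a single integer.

Executing turtle program step by step:
Start: pos=(0,0), heading=0, pen down
FD 19: (0,0) -> (19,0) [heading=0, draw]
FD 2: (19,0) -> (21,0) [heading=0, draw]
RT 120: heading 0 -> 240
RT 72: heading 240 -> 168
LT 60: heading 168 -> 228
LT 60: heading 228 -> 288
FD 19: (21,0) -> (26.871,-18.07) [heading=288, draw]
LT 60: heading 288 -> 348
RT 72: heading 348 -> 276
FD 4: (26.871,-18.07) -> (27.289,-22.048) [heading=276, draw]
RT 144: heading 276 -> 132
FD 3: (27.289,-22.048) -> (25.282,-19.819) [heading=132, draw]
Final: pos=(25.282,-19.819), heading=132, 5 segment(s) drawn
Segments drawn: 5

Answer: 5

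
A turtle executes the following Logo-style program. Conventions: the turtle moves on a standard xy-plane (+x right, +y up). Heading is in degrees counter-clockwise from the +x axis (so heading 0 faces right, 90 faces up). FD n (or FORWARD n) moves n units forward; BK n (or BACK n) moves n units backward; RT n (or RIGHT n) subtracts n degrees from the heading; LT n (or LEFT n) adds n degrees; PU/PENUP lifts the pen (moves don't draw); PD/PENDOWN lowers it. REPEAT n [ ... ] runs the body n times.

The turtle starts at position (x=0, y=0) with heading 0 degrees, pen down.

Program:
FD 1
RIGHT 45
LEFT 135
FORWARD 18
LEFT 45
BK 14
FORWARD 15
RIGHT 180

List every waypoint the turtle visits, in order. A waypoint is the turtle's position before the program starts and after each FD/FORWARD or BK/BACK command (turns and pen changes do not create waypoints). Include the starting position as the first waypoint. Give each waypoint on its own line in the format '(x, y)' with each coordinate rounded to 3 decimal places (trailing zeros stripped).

Executing turtle program step by step:
Start: pos=(0,0), heading=0, pen down
FD 1: (0,0) -> (1,0) [heading=0, draw]
RT 45: heading 0 -> 315
LT 135: heading 315 -> 90
FD 18: (1,0) -> (1,18) [heading=90, draw]
LT 45: heading 90 -> 135
BK 14: (1,18) -> (10.899,8.101) [heading=135, draw]
FD 15: (10.899,8.101) -> (0.293,18.707) [heading=135, draw]
RT 180: heading 135 -> 315
Final: pos=(0.293,18.707), heading=315, 4 segment(s) drawn
Waypoints (5 total):
(0, 0)
(1, 0)
(1, 18)
(10.899, 8.101)
(0.293, 18.707)

Answer: (0, 0)
(1, 0)
(1, 18)
(10.899, 8.101)
(0.293, 18.707)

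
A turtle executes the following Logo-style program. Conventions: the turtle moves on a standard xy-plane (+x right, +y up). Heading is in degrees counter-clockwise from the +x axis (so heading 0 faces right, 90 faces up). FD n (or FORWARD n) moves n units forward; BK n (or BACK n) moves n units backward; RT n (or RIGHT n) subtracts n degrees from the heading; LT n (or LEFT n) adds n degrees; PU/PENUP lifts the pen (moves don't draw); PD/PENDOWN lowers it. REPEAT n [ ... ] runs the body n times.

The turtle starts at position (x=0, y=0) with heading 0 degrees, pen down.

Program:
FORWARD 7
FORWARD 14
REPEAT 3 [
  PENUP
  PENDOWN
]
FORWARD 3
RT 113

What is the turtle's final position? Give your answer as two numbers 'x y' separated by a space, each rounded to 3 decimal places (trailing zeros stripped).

Answer: 24 0

Derivation:
Executing turtle program step by step:
Start: pos=(0,0), heading=0, pen down
FD 7: (0,0) -> (7,0) [heading=0, draw]
FD 14: (7,0) -> (21,0) [heading=0, draw]
REPEAT 3 [
  -- iteration 1/3 --
  PU: pen up
  PD: pen down
  -- iteration 2/3 --
  PU: pen up
  PD: pen down
  -- iteration 3/3 --
  PU: pen up
  PD: pen down
]
FD 3: (21,0) -> (24,0) [heading=0, draw]
RT 113: heading 0 -> 247
Final: pos=(24,0), heading=247, 3 segment(s) drawn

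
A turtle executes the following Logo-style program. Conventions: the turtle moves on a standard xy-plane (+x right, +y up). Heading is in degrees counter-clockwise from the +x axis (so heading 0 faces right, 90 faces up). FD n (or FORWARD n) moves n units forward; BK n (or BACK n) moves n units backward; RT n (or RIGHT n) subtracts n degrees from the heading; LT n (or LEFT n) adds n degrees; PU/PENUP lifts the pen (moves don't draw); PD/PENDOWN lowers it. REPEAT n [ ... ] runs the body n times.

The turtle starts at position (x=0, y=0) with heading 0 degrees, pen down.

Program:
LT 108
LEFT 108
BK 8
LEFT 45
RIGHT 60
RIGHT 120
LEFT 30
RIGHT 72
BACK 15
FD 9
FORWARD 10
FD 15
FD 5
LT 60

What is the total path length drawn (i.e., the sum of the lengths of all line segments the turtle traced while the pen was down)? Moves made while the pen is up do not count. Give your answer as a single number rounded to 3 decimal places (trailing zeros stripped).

Answer: 62

Derivation:
Executing turtle program step by step:
Start: pos=(0,0), heading=0, pen down
LT 108: heading 0 -> 108
LT 108: heading 108 -> 216
BK 8: (0,0) -> (6.472,4.702) [heading=216, draw]
LT 45: heading 216 -> 261
RT 60: heading 261 -> 201
RT 120: heading 201 -> 81
LT 30: heading 81 -> 111
RT 72: heading 111 -> 39
BK 15: (6.472,4.702) -> (-5.185,-4.738) [heading=39, draw]
FD 9: (-5.185,-4.738) -> (1.809,0.926) [heading=39, draw]
FD 10: (1.809,0.926) -> (9.581,7.22) [heading=39, draw]
FD 15: (9.581,7.22) -> (21.238,16.659) [heading=39, draw]
FD 5: (21.238,16.659) -> (25.124,19.806) [heading=39, draw]
LT 60: heading 39 -> 99
Final: pos=(25.124,19.806), heading=99, 6 segment(s) drawn

Segment lengths:
  seg 1: (0,0) -> (6.472,4.702), length = 8
  seg 2: (6.472,4.702) -> (-5.185,-4.738), length = 15
  seg 3: (-5.185,-4.738) -> (1.809,0.926), length = 9
  seg 4: (1.809,0.926) -> (9.581,7.22), length = 10
  seg 5: (9.581,7.22) -> (21.238,16.659), length = 15
  seg 6: (21.238,16.659) -> (25.124,19.806), length = 5
Total = 62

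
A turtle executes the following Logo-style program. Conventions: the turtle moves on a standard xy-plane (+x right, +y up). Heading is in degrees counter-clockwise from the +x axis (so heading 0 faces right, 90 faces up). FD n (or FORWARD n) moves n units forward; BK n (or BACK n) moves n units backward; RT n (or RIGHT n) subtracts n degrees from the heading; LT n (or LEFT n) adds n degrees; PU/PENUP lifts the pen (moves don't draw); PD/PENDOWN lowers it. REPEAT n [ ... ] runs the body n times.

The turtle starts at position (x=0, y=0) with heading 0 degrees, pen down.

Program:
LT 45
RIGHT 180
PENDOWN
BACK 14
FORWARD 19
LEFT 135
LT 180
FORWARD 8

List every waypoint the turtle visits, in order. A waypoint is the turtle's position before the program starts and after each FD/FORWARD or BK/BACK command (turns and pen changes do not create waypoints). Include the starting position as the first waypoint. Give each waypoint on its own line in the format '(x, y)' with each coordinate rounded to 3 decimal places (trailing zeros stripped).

Executing turtle program step by step:
Start: pos=(0,0), heading=0, pen down
LT 45: heading 0 -> 45
RT 180: heading 45 -> 225
PD: pen down
BK 14: (0,0) -> (9.899,9.899) [heading=225, draw]
FD 19: (9.899,9.899) -> (-3.536,-3.536) [heading=225, draw]
LT 135: heading 225 -> 0
LT 180: heading 0 -> 180
FD 8: (-3.536,-3.536) -> (-11.536,-3.536) [heading=180, draw]
Final: pos=(-11.536,-3.536), heading=180, 3 segment(s) drawn
Waypoints (4 total):
(0, 0)
(9.899, 9.899)
(-3.536, -3.536)
(-11.536, -3.536)

Answer: (0, 0)
(9.899, 9.899)
(-3.536, -3.536)
(-11.536, -3.536)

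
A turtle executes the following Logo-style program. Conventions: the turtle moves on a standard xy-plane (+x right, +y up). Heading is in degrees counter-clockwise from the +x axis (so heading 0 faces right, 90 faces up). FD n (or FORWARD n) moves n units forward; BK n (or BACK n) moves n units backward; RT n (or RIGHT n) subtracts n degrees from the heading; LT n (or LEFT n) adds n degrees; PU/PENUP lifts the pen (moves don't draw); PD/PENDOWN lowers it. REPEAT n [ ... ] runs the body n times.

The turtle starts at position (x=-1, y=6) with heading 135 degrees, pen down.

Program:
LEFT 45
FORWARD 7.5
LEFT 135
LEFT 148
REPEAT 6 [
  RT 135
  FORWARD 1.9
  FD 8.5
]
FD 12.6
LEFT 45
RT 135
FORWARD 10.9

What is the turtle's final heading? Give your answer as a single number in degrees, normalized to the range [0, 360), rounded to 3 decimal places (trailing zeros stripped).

Answer: 283

Derivation:
Executing turtle program step by step:
Start: pos=(-1,6), heading=135, pen down
LT 45: heading 135 -> 180
FD 7.5: (-1,6) -> (-8.5,6) [heading=180, draw]
LT 135: heading 180 -> 315
LT 148: heading 315 -> 103
REPEAT 6 [
  -- iteration 1/6 --
  RT 135: heading 103 -> 328
  FD 1.9: (-8.5,6) -> (-6.889,4.993) [heading=328, draw]
  FD 8.5: (-6.889,4.993) -> (0.32,0.489) [heading=328, draw]
  -- iteration 2/6 --
  RT 135: heading 328 -> 193
  FD 1.9: (0.32,0.489) -> (-1.532,0.061) [heading=193, draw]
  FD 8.5: (-1.532,0.061) -> (-9.814,-1.851) [heading=193, draw]
  -- iteration 3/6 --
  RT 135: heading 193 -> 58
  FD 1.9: (-9.814,-1.851) -> (-8.807,-0.239) [heading=58, draw]
  FD 8.5: (-8.807,-0.239) -> (-4.303,6.969) [heading=58, draw]
  -- iteration 4/6 --
  RT 135: heading 58 -> 283
  FD 1.9: (-4.303,6.969) -> (-3.875,5.118) [heading=283, draw]
  FD 8.5: (-3.875,5.118) -> (-1.963,-3.164) [heading=283, draw]
  -- iteration 5/6 --
  RT 135: heading 283 -> 148
  FD 1.9: (-1.963,-3.164) -> (-3.574,-2.158) [heading=148, draw]
  FD 8.5: (-3.574,-2.158) -> (-10.783,2.347) [heading=148, draw]
  -- iteration 6/6 --
  RT 135: heading 148 -> 13
  FD 1.9: (-10.783,2.347) -> (-8.931,2.774) [heading=13, draw]
  FD 8.5: (-8.931,2.774) -> (-0.649,4.686) [heading=13, draw]
]
FD 12.6: (-0.649,4.686) -> (11.628,7.521) [heading=13, draw]
LT 45: heading 13 -> 58
RT 135: heading 58 -> 283
FD 10.9: (11.628,7.521) -> (14.08,-3.1) [heading=283, draw]
Final: pos=(14.08,-3.1), heading=283, 15 segment(s) drawn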